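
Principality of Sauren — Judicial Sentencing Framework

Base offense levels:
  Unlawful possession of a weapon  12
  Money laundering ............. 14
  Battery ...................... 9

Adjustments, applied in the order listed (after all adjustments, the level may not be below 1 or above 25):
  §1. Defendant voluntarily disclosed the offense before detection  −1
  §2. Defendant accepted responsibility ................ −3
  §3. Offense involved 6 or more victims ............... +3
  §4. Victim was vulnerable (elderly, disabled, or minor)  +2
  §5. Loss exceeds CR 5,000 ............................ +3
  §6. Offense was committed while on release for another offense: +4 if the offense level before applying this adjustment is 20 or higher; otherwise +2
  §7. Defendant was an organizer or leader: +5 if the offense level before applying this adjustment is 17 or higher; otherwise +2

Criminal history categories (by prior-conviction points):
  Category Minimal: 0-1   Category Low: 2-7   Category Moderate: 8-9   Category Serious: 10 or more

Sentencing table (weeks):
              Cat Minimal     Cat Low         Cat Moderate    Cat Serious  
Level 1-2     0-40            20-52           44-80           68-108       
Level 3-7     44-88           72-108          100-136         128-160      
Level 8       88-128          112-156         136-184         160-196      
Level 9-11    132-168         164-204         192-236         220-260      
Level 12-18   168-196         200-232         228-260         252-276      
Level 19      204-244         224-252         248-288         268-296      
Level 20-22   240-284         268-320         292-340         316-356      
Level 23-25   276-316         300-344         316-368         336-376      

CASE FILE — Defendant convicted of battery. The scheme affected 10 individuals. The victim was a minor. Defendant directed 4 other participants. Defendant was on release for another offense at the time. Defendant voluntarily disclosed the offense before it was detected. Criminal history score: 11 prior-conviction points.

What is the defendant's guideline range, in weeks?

Base offense level for battery: 9.
§1 applies: 9 − 1 = 8.
§3 applies: 8 + 3 = 11.
§4 applies: 11 + 2 = 13.
§6 applies (level before this adjustment is 13 < 20, so +2): 13 + 2 = 15.
§7 applies (level before this adjustment is 15 < 17, so +2): 15 + 2 = 17.
Final offense level: 17.
Criminal history: 11 prior points → Category Serious (10+).
Level 17 falls in the 12-18 band.
Grid: Level 12-18 × Category Serious = 252-276 weeks.

252-276 weeks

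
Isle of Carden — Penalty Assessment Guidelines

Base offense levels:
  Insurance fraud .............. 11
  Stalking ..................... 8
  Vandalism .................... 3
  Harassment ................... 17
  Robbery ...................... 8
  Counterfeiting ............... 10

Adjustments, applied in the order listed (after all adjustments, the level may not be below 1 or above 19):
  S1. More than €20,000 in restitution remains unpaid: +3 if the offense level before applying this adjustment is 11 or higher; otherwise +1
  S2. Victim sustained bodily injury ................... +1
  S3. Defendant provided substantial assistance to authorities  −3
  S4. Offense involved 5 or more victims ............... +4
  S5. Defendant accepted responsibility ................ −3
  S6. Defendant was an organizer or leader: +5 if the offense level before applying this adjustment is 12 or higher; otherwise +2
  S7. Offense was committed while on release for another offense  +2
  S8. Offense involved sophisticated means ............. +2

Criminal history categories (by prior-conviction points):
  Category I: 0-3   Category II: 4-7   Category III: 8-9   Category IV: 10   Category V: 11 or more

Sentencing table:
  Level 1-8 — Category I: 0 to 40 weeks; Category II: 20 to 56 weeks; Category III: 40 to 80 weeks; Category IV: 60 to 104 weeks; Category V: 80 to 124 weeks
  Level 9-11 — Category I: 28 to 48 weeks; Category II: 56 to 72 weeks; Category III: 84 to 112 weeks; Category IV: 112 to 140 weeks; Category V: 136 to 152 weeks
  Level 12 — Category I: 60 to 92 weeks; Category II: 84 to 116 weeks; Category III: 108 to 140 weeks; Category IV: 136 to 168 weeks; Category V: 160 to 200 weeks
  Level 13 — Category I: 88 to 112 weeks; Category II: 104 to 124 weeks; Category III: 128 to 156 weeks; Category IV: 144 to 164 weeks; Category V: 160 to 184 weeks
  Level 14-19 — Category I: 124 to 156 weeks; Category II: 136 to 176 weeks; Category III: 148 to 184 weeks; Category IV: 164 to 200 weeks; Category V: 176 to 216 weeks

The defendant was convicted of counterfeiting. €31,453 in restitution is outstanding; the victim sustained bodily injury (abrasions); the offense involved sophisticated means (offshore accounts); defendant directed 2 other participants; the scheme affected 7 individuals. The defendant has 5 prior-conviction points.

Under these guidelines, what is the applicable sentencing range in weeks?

Base offense level for counterfeiting: 10.
S1 applies (level before this adjustment is 10 < 11, so +1): 10 + 1 = 11.
S2 applies: 11 + 1 = 12.
S4 applies: 12 + 4 = 16.
S5 does not apply.
S6 applies (level before this adjustment is 16 ≥ 12, so +5): 16 + 5 = 21.
S7 does not apply.
S8 applies: 21 + 2 = 23.
Level 23 exceeds the maximum of 19; capped at 19.
Final offense level: 19.
Criminal history: 5 prior points → Category II (4-7).
Level 19 falls in the 14-19 band.
Grid: Level 14-19 × Category II = 136-176 weeks.

136-176 weeks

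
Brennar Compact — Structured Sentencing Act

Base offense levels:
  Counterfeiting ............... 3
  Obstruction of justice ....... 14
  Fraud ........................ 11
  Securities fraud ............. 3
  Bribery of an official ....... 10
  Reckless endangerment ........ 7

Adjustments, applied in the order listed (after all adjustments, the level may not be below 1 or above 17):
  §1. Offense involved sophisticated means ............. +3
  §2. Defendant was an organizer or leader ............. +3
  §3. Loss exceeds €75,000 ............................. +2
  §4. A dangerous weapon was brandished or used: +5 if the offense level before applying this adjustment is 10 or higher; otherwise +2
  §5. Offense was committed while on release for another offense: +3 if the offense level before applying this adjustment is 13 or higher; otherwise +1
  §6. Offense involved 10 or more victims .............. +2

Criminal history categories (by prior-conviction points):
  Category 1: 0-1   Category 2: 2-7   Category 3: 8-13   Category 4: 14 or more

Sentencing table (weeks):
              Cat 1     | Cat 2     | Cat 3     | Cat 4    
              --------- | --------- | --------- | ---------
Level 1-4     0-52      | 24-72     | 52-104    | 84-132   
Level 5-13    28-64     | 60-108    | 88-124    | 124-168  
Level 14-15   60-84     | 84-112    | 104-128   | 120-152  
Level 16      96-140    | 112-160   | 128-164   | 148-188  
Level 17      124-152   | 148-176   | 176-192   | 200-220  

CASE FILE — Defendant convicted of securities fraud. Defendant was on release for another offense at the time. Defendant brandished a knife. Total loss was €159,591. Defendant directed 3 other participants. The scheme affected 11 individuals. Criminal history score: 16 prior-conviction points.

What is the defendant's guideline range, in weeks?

124-168 weeks

Base offense level for securities fraud: 3.
§2 applies: 3 + 3 = 6.
§3 applies: 6 + 2 = 8.
§4 applies (level before this adjustment is 8 < 10, so +2): 8 + 2 = 10.
§5 applies (level before this adjustment is 10 < 13, so +1): 10 + 1 = 11.
§6 applies: 11 + 2 = 13.
Final offense level: 13.
Criminal history: 16 prior points → Category 4 (14+).
Level 13 falls in the 5-13 band.
Grid: Level 5-13 × Category 4 = 124-168 weeks.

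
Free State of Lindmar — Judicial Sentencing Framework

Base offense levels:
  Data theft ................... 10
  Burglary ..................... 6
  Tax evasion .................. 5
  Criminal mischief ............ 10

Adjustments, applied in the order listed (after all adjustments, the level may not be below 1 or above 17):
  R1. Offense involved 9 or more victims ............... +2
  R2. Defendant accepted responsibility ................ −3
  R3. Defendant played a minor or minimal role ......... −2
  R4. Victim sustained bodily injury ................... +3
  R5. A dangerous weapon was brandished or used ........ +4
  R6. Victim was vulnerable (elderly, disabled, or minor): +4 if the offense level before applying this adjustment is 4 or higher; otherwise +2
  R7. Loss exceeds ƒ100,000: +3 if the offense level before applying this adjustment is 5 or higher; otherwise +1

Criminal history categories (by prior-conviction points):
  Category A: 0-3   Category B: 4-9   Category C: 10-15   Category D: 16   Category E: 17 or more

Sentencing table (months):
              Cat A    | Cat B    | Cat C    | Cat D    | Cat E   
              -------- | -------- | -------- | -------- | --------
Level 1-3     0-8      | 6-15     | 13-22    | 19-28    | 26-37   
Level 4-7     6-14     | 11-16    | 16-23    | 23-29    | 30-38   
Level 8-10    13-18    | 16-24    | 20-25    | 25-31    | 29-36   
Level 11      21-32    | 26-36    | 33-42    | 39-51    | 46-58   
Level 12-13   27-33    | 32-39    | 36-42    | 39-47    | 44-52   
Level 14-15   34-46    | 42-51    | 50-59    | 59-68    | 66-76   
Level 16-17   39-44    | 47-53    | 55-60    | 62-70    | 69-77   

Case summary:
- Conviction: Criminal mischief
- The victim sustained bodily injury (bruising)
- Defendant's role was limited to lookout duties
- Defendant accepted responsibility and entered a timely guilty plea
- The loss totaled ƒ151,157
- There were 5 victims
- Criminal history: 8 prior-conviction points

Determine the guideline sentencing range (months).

Base offense level for criminal mischief: 10.
R1 does not apply.
R2 applies: 10 − 3 = 7.
R3 applies: 7 − 2 = 5.
R4 applies: 5 + 3 = 8.
R7 applies (level before this adjustment is 8 ≥ 5, so +3): 8 + 3 = 11.
Final offense level: 11.
Criminal history: 8 prior points → Category B (4-9).
Level 11 falls in the 11 band.
Grid: Level 11 × Category B = 26-36 months.

26-36 months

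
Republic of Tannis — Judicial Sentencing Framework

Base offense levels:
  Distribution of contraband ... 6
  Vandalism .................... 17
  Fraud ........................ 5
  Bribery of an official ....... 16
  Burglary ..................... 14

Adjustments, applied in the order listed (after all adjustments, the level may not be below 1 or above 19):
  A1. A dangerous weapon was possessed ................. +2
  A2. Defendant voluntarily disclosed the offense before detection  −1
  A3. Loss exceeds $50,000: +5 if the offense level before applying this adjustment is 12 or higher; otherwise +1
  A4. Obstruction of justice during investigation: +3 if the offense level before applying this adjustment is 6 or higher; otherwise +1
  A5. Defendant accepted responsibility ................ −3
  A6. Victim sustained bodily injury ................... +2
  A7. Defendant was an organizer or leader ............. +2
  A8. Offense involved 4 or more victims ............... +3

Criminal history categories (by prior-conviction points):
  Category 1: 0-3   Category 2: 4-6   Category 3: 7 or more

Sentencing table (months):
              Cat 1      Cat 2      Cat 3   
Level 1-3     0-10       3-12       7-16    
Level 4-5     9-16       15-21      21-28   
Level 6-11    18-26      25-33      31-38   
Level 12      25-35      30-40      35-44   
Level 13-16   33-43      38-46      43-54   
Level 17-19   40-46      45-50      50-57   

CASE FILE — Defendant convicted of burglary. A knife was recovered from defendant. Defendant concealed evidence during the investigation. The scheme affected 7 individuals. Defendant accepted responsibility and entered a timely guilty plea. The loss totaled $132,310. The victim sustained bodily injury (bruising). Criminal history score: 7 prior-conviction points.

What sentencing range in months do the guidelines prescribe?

50-57 months

Base offense level for burglary: 14.
A1 applies: 14 + 2 = 16.
A3 applies (level before this adjustment is 16 ≥ 12, so +5): 16 + 5 = 21.
A4 applies (level before this adjustment is 21 ≥ 6, so +3): 21 + 3 = 24.
A5 applies: 24 − 3 = 21.
A6 applies: 21 + 2 = 23.
A8 applies: 23 + 3 = 26.
Level 26 exceeds the maximum of 19; capped at 19.
Final offense level: 19.
Criminal history: 7 prior points → Category 3 (7+).
Level 19 falls in the 17-19 band.
Grid: Level 17-19 × Category 3 = 50-57 months.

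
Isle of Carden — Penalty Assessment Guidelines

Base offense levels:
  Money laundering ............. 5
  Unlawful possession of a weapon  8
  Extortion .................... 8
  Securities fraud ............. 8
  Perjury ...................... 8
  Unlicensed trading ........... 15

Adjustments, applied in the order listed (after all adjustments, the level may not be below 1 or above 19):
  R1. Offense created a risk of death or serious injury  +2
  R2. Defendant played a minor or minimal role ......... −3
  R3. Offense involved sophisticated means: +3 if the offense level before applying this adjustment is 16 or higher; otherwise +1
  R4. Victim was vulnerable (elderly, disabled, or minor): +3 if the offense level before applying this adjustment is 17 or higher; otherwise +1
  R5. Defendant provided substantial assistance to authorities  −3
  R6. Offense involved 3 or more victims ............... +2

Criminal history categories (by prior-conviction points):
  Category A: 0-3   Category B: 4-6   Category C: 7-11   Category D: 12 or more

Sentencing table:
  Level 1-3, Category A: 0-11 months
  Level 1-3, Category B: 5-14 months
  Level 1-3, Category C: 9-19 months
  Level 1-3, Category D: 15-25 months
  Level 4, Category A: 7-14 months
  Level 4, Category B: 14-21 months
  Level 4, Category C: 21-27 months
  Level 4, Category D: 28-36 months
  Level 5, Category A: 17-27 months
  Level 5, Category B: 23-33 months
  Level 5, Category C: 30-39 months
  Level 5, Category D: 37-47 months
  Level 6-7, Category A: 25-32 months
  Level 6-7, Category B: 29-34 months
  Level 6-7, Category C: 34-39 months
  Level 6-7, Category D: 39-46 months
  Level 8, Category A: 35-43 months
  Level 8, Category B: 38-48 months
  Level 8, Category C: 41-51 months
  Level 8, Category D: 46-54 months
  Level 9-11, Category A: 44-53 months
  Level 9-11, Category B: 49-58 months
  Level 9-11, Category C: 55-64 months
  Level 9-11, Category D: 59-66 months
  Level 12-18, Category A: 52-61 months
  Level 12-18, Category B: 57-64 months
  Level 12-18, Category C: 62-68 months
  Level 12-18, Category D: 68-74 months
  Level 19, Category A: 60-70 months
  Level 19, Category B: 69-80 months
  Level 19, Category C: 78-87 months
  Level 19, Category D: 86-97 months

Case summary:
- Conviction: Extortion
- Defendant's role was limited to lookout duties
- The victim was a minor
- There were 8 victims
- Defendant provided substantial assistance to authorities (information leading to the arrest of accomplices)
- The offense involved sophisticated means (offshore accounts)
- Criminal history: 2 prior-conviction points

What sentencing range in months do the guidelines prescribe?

Base offense level for extortion: 8.
R2 applies: 8 − 3 = 5.
R3 applies (level before this adjustment is 5 < 16, so +1): 5 + 1 = 6.
R4 applies (level before this adjustment is 6 < 17, so +1): 6 + 1 = 7.
R5 applies: 7 − 3 = 4.
R6 applies: 4 + 2 = 6.
Final offense level: 6.
Criminal history: 2 prior points → Category A (0-3).
Level 6 falls in the 6-7 band.
Grid: Level 6-7 × Category A = 25-32 months.

25-32 months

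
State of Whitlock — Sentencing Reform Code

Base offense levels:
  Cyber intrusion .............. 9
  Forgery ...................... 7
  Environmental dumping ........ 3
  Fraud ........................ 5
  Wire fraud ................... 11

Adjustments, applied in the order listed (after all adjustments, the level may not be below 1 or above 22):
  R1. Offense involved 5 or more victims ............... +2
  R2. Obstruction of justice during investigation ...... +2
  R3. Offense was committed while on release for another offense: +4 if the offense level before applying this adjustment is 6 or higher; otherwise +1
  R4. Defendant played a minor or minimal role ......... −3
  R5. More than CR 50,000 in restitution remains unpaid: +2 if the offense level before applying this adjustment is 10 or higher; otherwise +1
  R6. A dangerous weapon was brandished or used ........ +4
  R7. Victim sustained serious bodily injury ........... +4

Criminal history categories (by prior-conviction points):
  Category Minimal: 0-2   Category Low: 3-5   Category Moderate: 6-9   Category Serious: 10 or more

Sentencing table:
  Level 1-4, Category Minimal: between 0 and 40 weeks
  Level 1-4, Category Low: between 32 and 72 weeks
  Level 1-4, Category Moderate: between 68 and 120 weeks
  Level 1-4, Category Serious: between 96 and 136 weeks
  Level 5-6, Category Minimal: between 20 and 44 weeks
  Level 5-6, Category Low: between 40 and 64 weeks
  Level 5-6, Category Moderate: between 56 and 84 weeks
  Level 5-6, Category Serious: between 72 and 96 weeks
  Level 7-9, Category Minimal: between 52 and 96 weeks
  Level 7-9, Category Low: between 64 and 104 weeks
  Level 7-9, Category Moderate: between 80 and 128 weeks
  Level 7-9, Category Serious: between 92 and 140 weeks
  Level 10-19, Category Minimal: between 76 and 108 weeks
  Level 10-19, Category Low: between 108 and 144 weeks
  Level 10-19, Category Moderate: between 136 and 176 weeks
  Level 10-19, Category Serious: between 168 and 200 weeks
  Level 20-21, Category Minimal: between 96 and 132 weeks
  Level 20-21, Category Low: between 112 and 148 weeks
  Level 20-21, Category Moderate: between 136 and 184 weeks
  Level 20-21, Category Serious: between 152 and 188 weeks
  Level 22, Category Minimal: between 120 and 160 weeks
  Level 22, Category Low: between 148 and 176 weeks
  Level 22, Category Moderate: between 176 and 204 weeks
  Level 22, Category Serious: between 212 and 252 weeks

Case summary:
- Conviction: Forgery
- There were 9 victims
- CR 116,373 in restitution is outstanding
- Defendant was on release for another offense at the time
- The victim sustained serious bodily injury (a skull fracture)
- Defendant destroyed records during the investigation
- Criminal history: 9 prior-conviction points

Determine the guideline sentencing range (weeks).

Base offense level for forgery: 7.
R1 applies: 7 + 2 = 9.
R2 applies: 9 + 2 = 11.
R3 applies (level before this adjustment is 11 ≥ 6, so +4): 11 + 4 = 15.
R4 does not apply.
R5 applies (level before this adjustment is 15 ≥ 10, so +2): 15 + 2 = 17.
R6 does not apply.
R7 applies: 17 + 4 = 21.
Final offense level: 21.
Criminal history: 9 prior points → Category Moderate (6-9).
Level 21 falls in the 20-21 band.
Grid: Level 20-21 × Category Moderate = 136-184 weeks.

136-184 weeks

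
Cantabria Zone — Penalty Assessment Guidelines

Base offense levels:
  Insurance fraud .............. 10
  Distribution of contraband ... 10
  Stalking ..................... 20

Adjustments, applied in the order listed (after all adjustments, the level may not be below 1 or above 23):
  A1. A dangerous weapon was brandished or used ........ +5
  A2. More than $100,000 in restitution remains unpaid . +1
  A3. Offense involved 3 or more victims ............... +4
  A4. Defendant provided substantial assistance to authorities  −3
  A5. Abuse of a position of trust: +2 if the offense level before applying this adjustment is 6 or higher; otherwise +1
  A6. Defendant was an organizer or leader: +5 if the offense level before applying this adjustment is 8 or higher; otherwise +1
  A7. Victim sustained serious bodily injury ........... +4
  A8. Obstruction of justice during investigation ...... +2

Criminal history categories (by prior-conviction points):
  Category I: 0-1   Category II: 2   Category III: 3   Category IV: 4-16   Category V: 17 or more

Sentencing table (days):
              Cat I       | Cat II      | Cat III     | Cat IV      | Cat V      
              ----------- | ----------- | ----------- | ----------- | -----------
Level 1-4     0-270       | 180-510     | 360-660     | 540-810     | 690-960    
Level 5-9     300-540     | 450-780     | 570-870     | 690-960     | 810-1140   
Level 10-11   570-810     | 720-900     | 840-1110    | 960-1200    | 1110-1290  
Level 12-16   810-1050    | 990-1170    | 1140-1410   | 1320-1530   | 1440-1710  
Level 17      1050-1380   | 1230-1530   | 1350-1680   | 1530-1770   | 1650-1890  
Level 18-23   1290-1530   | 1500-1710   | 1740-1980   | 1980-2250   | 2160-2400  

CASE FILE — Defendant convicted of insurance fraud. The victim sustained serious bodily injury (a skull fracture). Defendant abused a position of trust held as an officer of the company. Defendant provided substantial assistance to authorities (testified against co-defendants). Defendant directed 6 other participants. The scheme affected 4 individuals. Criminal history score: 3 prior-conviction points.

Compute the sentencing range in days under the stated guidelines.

1740-1980 days

Base offense level for insurance fraud: 10.
A2 does not apply.
A3 applies: 10 + 4 = 14.
A4 applies: 14 − 3 = 11.
A5 applies (level before this adjustment is 11 ≥ 6, so +2): 11 + 2 = 13.
A6 applies (level before this adjustment is 13 ≥ 8, so +5): 13 + 5 = 18.
A7 applies: 18 + 4 = 22.
Final offense level: 22.
Criminal history: 3 prior points → Category III (3).
Level 22 falls in the 18-23 band.
Grid: Level 18-23 × Category III = 1740-1980 days.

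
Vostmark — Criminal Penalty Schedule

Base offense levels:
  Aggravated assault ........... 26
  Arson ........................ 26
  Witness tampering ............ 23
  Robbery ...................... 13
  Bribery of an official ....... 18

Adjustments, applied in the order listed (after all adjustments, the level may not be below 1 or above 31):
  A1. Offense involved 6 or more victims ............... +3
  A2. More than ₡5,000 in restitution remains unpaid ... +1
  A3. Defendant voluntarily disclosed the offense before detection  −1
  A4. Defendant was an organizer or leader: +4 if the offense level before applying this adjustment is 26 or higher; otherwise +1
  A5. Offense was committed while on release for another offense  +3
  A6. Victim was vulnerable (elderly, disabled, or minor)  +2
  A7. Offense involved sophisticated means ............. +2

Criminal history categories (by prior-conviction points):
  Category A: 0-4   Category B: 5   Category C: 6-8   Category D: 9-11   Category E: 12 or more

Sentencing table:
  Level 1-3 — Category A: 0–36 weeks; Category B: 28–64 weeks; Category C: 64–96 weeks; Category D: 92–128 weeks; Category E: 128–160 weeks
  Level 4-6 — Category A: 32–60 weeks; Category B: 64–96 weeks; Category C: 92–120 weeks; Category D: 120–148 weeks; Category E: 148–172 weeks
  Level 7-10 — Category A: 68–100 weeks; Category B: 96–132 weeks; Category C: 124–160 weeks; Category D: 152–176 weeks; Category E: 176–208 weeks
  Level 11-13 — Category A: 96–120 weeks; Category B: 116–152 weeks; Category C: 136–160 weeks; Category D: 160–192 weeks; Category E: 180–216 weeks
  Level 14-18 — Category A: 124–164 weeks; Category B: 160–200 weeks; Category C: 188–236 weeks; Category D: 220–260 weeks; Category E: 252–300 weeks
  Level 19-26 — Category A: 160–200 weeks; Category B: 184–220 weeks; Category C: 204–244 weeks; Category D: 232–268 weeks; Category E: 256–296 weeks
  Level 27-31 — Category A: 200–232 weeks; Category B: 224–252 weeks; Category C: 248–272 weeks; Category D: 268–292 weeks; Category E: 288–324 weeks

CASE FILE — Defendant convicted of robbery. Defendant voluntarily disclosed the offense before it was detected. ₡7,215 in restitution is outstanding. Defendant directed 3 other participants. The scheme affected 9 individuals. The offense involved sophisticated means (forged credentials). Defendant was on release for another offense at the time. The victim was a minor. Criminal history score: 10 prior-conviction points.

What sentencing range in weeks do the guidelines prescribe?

Base offense level for robbery: 13.
A1 applies: 13 + 3 = 16.
A2 applies: 16 + 1 = 17.
A3 applies: 17 − 1 = 16.
A4 applies (level before this adjustment is 16 < 26, so +1): 16 + 1 = 17.
A5 applies: 17 + 3 = 20.
A6 applies: 20 + 2 = 22.
A7 applies: 22 + 2 = 24.
Final offense level: 24.
Criminal history: 10 prior points → Category D (9-11).
Level 24 falls in the 19-26 band.
Grid: Level 19-26 × Category D = 232-268 weeks.

232-268 weeks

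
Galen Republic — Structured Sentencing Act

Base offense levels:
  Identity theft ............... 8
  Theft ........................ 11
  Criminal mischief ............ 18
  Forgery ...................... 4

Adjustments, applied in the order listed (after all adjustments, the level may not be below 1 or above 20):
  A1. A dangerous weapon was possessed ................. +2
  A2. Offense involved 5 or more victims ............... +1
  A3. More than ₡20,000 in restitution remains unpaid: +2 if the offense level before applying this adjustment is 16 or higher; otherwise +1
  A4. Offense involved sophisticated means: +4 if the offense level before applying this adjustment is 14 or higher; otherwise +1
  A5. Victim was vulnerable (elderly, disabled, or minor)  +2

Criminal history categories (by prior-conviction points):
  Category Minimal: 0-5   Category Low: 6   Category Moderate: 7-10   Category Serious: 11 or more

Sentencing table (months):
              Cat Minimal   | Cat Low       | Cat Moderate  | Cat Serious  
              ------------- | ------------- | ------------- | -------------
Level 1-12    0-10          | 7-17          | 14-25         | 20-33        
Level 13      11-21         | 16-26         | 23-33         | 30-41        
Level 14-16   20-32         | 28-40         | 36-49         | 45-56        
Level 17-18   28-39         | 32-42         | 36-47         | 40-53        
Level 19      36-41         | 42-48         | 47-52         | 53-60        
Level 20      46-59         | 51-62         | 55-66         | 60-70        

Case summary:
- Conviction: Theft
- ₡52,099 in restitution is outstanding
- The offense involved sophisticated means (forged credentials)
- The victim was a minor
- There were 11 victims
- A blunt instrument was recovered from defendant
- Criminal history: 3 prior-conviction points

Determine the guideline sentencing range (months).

46-59 months

Base offense level for theft: 11.
A1 applies: 11 + 2 = 13.
A2 applies: 13 + 1 = 14.
A3 applies (level before this adjustment is 14 < 16, so +1): 14 + 1 = 15.
A4 applies (level before this adjustment is 15 ≥ 14, so +4): 15 + 4 = 19.
A5 applies: 19 + 2 = 21.
Level 21 exceeds the maximum of 20; capped at 20.
Final offense level: 20.
Criminal history: 3 prior points → Category Minimal (0-5).
Level 20 falls in the 20 band.
Grid: Level 20 × Category Minimal = 46-59 months.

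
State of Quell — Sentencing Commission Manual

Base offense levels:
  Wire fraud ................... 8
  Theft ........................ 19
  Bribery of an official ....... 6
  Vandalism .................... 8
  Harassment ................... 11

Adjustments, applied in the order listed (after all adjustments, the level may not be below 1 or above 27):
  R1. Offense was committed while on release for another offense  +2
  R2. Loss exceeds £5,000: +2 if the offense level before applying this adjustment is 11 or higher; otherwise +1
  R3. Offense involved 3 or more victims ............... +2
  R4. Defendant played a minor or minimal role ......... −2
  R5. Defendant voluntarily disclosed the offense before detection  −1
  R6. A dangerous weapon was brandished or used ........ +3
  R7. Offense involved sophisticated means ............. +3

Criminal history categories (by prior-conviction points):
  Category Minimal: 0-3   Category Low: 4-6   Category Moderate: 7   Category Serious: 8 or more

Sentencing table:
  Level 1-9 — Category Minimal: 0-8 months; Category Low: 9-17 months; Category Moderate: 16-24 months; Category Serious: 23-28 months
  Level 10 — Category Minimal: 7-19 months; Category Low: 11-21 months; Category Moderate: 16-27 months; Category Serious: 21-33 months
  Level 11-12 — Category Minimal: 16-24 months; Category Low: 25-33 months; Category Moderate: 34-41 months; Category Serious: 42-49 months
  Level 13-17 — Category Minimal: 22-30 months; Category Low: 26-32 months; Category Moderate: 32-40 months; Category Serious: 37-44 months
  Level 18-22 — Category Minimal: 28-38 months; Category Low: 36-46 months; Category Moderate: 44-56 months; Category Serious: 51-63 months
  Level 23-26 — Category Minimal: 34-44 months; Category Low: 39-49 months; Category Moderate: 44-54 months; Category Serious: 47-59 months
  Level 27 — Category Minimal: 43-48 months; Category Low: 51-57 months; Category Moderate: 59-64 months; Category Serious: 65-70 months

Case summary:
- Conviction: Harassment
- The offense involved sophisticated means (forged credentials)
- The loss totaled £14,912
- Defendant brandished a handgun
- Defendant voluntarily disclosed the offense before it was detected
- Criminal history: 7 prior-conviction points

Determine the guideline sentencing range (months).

44-56 months

Base offense level for harassment: 11.
R2 applies (level before this adjustment is 11 ≥ 11, so +2): 11 + 2 = 13.
R5 applies: 13 − 1 = 12.
R6 applies: 12 + 3 = 15.
R7 applies: 15 + 3 = 18.
Final offense level: 18.
Criminal history: 7 prior points → Category Moderate (7).
Level 18 falls in the 18-22 band.
Grid: Level 18-22 × Category Moderate = 44-56 months.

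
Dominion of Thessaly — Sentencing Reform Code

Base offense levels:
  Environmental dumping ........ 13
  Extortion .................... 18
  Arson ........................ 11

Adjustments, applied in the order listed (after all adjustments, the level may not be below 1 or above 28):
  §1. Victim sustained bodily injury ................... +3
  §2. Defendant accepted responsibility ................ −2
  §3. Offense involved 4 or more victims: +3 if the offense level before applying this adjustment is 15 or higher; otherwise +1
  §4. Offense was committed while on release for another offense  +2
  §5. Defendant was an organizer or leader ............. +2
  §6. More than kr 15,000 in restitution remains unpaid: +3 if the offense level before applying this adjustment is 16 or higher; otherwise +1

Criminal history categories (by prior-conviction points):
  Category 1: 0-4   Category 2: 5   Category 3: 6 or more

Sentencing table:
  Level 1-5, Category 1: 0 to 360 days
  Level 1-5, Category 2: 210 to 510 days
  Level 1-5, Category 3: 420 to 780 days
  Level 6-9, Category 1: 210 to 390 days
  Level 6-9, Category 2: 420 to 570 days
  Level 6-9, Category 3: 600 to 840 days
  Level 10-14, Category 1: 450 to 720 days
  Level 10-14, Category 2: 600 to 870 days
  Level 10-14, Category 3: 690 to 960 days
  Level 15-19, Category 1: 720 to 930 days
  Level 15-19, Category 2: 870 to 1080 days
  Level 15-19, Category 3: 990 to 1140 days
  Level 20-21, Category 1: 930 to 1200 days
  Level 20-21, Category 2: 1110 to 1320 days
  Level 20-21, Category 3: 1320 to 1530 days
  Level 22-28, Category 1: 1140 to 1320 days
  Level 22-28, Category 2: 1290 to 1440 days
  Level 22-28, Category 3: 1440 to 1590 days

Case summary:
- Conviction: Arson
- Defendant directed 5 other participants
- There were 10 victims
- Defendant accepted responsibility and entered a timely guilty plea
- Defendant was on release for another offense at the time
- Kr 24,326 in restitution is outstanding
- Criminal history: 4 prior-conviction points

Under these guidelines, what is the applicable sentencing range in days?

720-930 days

Base offense level for arson: 11.
§1 does not apply.
§2 applies: 11 − 2 = 9.
§3 applies (level before this adjustment is 9 < 15, so +1): 9 + 1 = 10.
§4 applies: 10 + 2 = 12.
§5 applies: 12 + 2 = 14.
§6 applies (level before this adjustment is 14 < 16, so +1): 14 + 1 = 15.
Final offense level: 15.
Criminal history: 4 prior points → Category 1 (0-4).
Level 15 falls in the 15-19 band.
Grid: Level 15-19 × Category 1 = 720-930 days.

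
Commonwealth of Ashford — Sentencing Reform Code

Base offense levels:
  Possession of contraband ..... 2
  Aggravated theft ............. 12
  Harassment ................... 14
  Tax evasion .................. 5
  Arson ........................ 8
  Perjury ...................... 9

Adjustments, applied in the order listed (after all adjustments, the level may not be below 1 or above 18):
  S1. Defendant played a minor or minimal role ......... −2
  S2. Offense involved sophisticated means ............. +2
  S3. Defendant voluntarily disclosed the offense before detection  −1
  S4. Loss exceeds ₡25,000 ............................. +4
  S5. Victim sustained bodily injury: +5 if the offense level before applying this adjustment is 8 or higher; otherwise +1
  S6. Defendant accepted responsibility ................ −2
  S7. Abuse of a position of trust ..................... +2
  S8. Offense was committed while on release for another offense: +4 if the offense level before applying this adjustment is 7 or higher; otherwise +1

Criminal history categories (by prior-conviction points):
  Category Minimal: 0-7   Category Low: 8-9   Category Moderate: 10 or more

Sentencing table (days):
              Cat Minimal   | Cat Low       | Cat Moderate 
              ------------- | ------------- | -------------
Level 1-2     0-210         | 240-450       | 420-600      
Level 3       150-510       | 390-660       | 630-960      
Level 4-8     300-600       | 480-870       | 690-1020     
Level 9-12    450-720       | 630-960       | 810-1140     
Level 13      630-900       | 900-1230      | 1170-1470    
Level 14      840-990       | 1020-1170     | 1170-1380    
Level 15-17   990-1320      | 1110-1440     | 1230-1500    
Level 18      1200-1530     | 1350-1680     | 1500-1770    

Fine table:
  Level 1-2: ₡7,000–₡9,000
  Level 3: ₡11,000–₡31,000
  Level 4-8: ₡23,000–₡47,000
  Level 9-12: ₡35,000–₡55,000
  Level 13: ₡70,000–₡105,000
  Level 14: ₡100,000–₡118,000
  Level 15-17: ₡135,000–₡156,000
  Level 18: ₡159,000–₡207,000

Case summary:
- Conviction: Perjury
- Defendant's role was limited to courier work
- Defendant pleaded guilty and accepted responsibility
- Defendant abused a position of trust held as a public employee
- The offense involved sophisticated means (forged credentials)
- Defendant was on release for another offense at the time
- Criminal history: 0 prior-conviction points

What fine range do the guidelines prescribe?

₡70,000–₡105,000

Base offense level for perjury: 9.
S1 applies: 9 − 2 = 7.
S2 applies: 7 + 2 = 9.
S5 does not apply.
S6 applies: 9 − 2 = 7.
S7 applies: 7 + 2 = 9.
S8 applies (level before this adjustment is 9 ≥ 7, so +4): 9 + 4 = 13.
Final offense level: 13.
Level 13 falls in the 13 band.
Fine table: Level 13 → ₡70,000–₡105,000.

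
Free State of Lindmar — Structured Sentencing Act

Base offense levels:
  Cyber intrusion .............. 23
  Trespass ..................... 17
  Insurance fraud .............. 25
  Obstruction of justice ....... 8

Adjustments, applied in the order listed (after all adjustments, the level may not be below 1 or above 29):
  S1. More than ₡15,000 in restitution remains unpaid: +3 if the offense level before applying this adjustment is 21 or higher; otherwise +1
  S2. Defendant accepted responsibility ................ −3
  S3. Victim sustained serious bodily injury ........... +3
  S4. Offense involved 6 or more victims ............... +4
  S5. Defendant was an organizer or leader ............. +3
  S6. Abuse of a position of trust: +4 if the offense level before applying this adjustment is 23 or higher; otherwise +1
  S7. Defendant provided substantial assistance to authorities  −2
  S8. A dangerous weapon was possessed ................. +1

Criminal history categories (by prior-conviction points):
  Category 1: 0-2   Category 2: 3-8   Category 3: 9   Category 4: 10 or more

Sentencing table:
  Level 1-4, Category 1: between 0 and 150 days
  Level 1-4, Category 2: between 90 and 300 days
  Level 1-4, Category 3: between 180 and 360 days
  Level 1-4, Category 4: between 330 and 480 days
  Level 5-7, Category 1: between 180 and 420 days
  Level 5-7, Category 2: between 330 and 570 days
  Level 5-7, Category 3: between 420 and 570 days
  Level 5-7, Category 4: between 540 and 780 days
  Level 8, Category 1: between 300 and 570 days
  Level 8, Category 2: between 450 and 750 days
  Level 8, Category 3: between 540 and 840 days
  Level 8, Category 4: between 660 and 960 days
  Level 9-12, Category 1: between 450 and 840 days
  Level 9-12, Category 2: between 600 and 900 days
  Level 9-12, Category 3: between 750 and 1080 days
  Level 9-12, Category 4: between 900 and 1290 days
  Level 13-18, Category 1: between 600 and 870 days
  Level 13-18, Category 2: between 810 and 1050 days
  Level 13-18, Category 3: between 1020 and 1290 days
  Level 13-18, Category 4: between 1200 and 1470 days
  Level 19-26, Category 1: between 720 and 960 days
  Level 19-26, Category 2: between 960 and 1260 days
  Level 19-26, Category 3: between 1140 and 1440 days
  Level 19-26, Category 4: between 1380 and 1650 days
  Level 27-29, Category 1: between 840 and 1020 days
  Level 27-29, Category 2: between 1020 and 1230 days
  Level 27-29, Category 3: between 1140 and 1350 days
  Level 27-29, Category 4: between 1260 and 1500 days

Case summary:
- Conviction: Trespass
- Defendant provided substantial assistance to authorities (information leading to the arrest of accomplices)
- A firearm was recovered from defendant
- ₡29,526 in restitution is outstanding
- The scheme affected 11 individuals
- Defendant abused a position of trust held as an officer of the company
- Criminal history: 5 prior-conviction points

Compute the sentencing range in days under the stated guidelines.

960-1260 days

Base offense level for trespass: 17.
S1 applies (level before this adjustment is 17 < 21, so +1): 17 + 1 = 18.
S3 does not apply.
S4 applies: 18 + 4 = 22.
S5 does not apply.
S6 applies (level before this adjustment is 22 < 23, so +1): 22 + 1 = 23.
S7 applies: 23 − 2 = 21.
S8 applies: 21 + 1 = 22.
Final offense level: 22.
Criminal history: 5 prior points → Category 2 (3-8).
Level 22 falls in the 19-26 band.
Grid: Level 19-26 × Category 2 = 960-1260 days.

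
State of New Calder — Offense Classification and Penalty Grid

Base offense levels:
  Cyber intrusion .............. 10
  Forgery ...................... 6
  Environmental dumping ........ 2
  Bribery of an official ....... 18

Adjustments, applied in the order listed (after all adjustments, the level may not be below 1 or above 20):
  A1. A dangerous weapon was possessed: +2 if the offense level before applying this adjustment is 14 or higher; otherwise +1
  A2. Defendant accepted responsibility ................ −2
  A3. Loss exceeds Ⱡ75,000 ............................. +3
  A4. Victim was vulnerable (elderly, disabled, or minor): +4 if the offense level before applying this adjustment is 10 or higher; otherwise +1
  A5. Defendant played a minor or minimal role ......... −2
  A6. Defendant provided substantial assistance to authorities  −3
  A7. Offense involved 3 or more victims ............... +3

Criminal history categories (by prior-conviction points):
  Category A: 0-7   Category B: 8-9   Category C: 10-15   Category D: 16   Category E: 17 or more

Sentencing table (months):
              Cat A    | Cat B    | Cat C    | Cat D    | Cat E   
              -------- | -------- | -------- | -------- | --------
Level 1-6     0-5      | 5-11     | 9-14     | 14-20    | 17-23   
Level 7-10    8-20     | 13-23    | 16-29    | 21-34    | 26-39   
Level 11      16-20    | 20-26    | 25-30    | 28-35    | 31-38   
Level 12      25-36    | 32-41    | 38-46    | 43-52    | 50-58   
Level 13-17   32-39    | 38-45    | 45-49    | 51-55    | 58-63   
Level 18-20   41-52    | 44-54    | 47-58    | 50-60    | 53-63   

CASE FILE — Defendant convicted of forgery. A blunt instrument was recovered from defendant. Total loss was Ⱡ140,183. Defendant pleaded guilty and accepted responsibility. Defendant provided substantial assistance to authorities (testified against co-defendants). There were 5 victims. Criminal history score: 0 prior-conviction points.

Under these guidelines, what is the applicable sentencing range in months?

Base offense level for forgery: 6.
A1 applies (level before this adjustment is 6 < 14, so +1): 6 + 1 = 7.
A2 applies: 7 − 2 = 5.
A3 applies: 5 + 3 = 8.
A4 does not apply.
A6 applies: 8 − 3 = 5.
A7 applies: 5 + 3 = 8.
Final offense level: 8.
Criminal history: 0 prior points → Category A (0-7).
Level 8 falls in the 7-10 band.
Grid: Level 7-10 × Category A = 8-20 months.

8-20 months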